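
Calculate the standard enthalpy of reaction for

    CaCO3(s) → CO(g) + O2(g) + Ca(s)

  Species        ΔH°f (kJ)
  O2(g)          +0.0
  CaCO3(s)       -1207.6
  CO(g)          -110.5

ΔH°rxn = 1097.1 kJ

Products: 1·(-110.5) + 1·(+0.0) + 1·(+0.0) = -110.5
Reactants: 1·(-1207.6) = -1207.6
ΔH°rxn = (-110.5) − (-1207.6) = 1097.1 kJ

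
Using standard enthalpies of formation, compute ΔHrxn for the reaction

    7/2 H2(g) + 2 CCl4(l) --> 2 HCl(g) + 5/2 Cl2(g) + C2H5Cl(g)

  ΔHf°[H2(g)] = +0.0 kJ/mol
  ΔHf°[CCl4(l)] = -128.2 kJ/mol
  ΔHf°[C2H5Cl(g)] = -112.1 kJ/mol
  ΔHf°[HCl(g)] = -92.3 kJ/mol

ΔHrxn = -40.3 kJ/mol

ΔH°rxn = Σ nΔHf°(products) − Σ nΔHf°(reactants).
Products: 2·(-92.3) + 5/2·(+0.0) + 1·(-112.1) = -296.7
Reactants: 7/2·(+0.0) + 2·(-128.2) = -256.4
ΔHrxn = (-296.7) − (-256.4) = -40.3 kJ/mol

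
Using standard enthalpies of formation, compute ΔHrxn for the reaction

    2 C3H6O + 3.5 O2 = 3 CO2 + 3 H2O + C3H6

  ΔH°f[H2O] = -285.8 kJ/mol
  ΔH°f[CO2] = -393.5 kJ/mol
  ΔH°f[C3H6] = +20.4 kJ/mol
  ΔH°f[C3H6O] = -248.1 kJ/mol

Products: 3·(-393.5) + 3·(-285.8) + 1·(+20.4) = -2017.5
Reactants: 2·(-248.1) + 7/2·(+0.0) = -496.2
ΔHrxn = (-2017.5) − (-496.2) = -1521.3 kJ/mol

ΔHrxn = -1521.3 kJ/mol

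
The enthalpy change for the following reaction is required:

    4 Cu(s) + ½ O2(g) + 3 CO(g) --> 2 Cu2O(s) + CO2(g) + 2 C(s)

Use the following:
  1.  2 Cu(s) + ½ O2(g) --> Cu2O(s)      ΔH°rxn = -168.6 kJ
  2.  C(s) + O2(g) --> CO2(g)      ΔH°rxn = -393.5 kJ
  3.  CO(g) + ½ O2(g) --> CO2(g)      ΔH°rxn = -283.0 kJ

eq. 1 × 2 (×2 to match 2 Cu2O(s) in the target): (2)·(-168.6) = -337.2 kJ
eq. 2 reversed and × 2 (C(s) must end up as a product; scale by 2 for the 2 C(s)): (-2)·(-393.5) = +787.0 kJ
eq. 3 × 3 (×3 to match 3 CO(g) in the target): (3)·(-283.0) = -849.0 kJ
By Hess's law, ΔH°rxn = (-337.2) + (+787.0) + (-849.0) = -399.2 kJ

ΔH°rxn = -399.2 kJ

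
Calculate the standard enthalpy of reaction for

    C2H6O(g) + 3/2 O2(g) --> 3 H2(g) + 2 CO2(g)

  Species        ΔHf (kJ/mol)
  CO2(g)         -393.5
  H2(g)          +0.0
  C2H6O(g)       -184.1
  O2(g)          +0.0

ΔH°rxn = -602.9 kJ/mol

Products: 3·(+0.0) + 2·(-393.5) = -787.0
Reactants: 1·(-184.1) + 3/2·(+0.0) = -184.1
ΔH°rxn = (-787.0) − (-184.1) = -602.9 kJ/mol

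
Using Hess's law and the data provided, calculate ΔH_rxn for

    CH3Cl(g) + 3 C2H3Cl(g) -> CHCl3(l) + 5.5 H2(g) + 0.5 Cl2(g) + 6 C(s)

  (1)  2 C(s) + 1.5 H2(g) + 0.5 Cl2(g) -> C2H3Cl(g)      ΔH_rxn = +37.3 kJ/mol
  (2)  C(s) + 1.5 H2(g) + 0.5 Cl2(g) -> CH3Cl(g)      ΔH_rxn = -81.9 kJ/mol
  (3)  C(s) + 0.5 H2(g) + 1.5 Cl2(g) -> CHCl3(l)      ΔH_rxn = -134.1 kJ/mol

(1) reversed and × 3: (-3)·(+37.3) = -111.9 kJ/mol
(2) reversed: +81.9 kJ/mol
(3) as written: -134.1 kJ/mol
By Hess's law, ΔH_rxn = (-111.9) + (+81.9) + (-134.1) = -164.1 kJ/mol

ΔH_rxn = -164.1 kJ/mol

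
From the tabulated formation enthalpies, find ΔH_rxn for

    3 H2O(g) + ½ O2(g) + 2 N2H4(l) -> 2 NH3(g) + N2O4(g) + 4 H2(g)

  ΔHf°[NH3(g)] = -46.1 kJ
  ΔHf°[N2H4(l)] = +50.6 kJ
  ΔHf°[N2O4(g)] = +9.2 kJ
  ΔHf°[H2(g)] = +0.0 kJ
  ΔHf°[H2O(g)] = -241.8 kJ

Products: 2·(-46.1) + 1·(+9.2) + 4·(+0.0) = -83.0
Reactants: 3·(-241.8) + 1/2·(+0.0) + 2·(+50.6) = -624.2
ΔH_rxn = (-83.0) − (-624.2) = 541.2 kJ

ΔH_rxn = 541.2 kJ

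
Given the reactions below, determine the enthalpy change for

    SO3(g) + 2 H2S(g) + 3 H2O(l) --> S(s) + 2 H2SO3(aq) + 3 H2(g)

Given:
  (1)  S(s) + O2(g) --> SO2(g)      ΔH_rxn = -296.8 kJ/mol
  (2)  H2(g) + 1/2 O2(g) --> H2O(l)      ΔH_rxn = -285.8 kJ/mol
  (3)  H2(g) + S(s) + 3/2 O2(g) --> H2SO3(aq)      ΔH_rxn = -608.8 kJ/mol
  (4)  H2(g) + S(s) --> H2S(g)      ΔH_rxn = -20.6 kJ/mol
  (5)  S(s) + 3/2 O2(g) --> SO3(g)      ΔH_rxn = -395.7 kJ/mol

ΔH_rxn = 76.7 kJ/mol

(1): not needed (SO2(g) appears nowhere else).
(2) reversed and × 3 (reverse to put H2O(l) on the reactant side; scale by 3 for the 3 H2O(l)): (-3)·(-285.8) = +857.4 kJ/mol
(3) × 2 (×2 to match 2 H2SO3(aq) in the target): (2)·(-608.8) = -1217.6 kJ/mol
(4) reversed and × 2 (reverse to put H2S(g) on the reactant side; scale by 2 for the 2 H2S(g)): (-2)·(-20.6) = +41.2 kJ/mol
(5) reversed (reverse to put SO3(g) on the reactant side): +395.7 kJ/mol
By Hess's law, ΔH_rxn = (-3)·(-285.8) + (2)·(-608.8) + (-2)·(-20.6) + (-1)·(-395.7) = 76.7 kJ/mol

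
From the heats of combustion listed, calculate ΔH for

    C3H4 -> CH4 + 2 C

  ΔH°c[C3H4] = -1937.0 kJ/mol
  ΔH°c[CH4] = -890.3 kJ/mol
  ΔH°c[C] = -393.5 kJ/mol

With combustion enthalpies, reactants minus products:
= [1·(-1937.0)] − [1·(-890.3) + 2·(-393.5)]
= -259.7 kJ/mol

ΔH = -259.7 kJ/mol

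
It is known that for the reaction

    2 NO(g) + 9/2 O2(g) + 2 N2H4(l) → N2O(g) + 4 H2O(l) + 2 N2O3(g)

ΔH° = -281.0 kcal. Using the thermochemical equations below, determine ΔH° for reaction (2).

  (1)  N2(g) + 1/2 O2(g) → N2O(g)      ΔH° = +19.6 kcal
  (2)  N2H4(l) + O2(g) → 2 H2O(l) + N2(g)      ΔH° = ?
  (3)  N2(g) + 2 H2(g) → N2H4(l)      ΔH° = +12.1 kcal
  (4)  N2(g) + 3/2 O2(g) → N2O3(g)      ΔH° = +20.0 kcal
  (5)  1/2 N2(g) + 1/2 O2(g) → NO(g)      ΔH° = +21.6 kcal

ΔH° = -148.7 kcal

(1) as written (N2O(g) already on the product side): +19.6 kcal
(2) × 2 (scale by 2 for the 4 H2O(l)): contributes 2·x
(3): not needed (H2(g) appears nowhere else).
(4) × 2 (scale by 2 for the 2 N2O3(g)): (2)·(+20.0) = +40.0 kcal
(5) reversed and × 2 (reverse to put NO(g) on the reactant side; ×2 to match 2 NO(g) in the target): (-2)·(+21.6) = -43.2 kcal
-281.0 = (+19.6) + (+40.0) + (-43.2) + 2·x
x = (-281.0 − (+16.4)) / (2) = -148.7 kcal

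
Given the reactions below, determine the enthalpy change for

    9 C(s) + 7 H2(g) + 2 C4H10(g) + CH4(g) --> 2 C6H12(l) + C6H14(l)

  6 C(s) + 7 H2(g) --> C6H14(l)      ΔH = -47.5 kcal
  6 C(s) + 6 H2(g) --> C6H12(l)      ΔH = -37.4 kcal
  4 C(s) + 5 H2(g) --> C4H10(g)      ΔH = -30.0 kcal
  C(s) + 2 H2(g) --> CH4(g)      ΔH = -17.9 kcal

ΔH = -44.4 kcal

equation 1 as written (C6H14(l) already on the product side): -47.5 kcal
equation 2 × 2 (scale by 2 for the 2 C6H12(l)): (2)·(-37.4) = -74.8 kcal
equation 3 reversed and × 2 (C4H10(g) must end up as a reactant; ×2 to match 2 C4H10(g) in the target): (-2)·(-30.0) = +60.0 kcal
equation 4 reversed (CH4(g) must end up as a reactant): +17.9 kcal
By Hess's law, ΔH = (1)·(-47.5) + (2)·(-37.4) + (-2)·(-30.0) + (-1)·(-17.9) = -44.4 kcal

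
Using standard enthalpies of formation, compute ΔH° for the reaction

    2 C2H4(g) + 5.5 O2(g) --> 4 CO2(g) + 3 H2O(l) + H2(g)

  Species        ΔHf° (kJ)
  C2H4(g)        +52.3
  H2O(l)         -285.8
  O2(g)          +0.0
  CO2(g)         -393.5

ΔH° = -2536.0 kJ

Products: 4·(-393.5) + 3·(-285.8) + 1·(+0.0) = -2431.4
Reactants: 2·(+52.3) + 11/2·(+0.0) = +104.6
ΔH° = (-2431.4) − (+104.6) = -2536.0 kJ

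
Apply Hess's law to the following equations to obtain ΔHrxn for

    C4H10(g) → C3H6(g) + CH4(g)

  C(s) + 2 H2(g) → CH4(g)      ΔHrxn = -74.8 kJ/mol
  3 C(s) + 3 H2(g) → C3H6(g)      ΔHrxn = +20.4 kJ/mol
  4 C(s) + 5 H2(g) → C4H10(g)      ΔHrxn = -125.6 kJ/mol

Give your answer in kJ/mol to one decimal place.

ΔHrxn = 71.2 kJ/mol

equation 1 as written: -74.8 kJ/mol
equation 2 as written: +20.4 kJ/mol
equation 3 reversed: +125.6 kJ/mol
Since enthalpy is a state function, ΔHrxn = (-74.8) + (+20.4) + (+125.6) = 71.2 kJ/mol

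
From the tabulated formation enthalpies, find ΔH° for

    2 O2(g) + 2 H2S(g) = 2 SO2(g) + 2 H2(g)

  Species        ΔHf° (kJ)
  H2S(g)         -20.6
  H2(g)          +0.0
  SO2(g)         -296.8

ΔH°rxn = Σ nΔHf°(products) − Σ nΔHf°(reactants).
Products: 2·(-296.8) + 2·(+0.0) = -593.6
Reactants: 2·(+0.0) + 2·(-20.6) = -41.2
ΔH° = (-593.6) − (-41.2) = -552.4 kJ

ΔH° = -552.4 kJ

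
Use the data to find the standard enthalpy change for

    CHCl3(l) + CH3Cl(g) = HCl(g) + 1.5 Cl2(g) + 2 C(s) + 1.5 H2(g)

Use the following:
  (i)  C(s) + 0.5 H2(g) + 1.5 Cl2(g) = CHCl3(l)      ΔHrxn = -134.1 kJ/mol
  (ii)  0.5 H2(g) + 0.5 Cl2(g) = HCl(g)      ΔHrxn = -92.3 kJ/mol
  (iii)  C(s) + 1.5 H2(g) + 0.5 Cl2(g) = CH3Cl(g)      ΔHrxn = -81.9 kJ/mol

(i) reversed (CHCl3(l) must end up as a reactant): +134.1 kJ/mol
(ii) as written (HCl(g) already on the product side): -92.3 kJ/mol
(iii) reversed (CH3Cl(g) must end up as a reactant): +81.9 kJ/mol
Combining the equations, ΔHrxn = (+134.1) + (-92.3) + (+81.9) = 123.7 kJ/mol

ΔHrxn = 123.7 kJ/mol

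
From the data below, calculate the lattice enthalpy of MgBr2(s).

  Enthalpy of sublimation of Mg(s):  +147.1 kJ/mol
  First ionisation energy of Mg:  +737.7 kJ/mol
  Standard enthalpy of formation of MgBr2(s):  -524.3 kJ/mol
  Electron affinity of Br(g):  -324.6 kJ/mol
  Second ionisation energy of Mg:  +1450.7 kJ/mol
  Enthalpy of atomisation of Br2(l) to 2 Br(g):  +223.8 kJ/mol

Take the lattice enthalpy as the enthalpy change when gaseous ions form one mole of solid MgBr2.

ΔHf° = 1·ΔHsub + 1·(ΣIE) + 1·D(Br2) + 2·EA + U
-524.3 = 1·(+147.1) + 1·(+2188.4) + 1·(+223.8) + 2·(-324.6) + U
U = -524.3 − (+1910.1) = -2434.4 kJ/mol

U = -2434.4 kJ/mol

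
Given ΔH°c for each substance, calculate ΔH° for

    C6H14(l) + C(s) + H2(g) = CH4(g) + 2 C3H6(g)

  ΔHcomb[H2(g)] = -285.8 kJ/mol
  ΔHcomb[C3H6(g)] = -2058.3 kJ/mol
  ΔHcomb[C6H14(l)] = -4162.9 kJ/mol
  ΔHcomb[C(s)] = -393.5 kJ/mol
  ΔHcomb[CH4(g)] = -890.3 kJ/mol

ΔH° = 164.7 kJ/mol

With combustion enthalpies, reactants minus products:
= [1·(-4162.9) + 1·(-393.5) + 1·(-285.8)] − [1·(-890.3) + 2·(-2058.3)]
= 164.7 kJ/mol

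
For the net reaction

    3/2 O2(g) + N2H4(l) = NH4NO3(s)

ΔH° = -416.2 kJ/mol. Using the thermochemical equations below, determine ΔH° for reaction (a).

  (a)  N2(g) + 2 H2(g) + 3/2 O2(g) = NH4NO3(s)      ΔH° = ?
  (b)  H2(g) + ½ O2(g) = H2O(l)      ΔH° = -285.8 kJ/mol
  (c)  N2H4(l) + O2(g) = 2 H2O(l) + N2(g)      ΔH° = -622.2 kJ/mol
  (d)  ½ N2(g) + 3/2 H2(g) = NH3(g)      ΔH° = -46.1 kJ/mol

(a) as written (NH4NO3(s) already on the product side): contributes x
(b) reversed and × 2: (-2)·(-285.8) = +571.6 kJ/mol
(c) as written (N2H4(l) already on the reactant side): -622.2 kJ/mol
(d): not needed (NH3(g) appears nowhere else).
-416.2 = (+571.6) + (-622.2) + x
x = (-416.2 − (-50.6)) / (1) = -365.6 kJ/mol

ΔH° = -365.6 kJ/mol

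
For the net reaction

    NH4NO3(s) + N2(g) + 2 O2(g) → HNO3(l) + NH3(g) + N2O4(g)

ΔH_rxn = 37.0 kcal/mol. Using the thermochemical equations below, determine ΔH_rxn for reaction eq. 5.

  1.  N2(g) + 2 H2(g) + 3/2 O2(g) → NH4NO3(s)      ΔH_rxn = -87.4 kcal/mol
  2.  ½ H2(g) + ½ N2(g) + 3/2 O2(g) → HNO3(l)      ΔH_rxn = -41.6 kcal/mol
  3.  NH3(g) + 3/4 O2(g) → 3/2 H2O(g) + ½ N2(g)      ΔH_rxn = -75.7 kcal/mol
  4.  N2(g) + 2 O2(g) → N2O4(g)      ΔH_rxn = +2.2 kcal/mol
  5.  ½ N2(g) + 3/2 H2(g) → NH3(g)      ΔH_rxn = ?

eq. 1 reversed: +87.4 kcal/mol
eq. 2 as written: -41.6 kcal/mol
eq. 3: not needed.
eq. 4 as written: +2.2 kcal/mol
eq. 5 as written: contributes x
+37.0 = (+87.4) + (-41.6) + (+2.2) + x
x = (+37.0 − (+48.0)) / (1) = -11.0 kcal/mol

ΔH_rxn = -11.0 kcal/mol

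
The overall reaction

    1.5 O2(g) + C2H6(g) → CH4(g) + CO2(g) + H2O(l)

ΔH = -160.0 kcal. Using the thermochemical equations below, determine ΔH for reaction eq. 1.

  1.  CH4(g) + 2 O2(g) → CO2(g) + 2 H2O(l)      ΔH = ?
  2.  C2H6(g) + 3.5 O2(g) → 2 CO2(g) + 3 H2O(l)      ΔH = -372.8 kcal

ΔH = -212.8 kcal

eq. 1 reversed: contributes −x
eq. 2 as written: -372.8 kcal
-160.0 = (-372.8) − x
x = (-160.0 − (-372.8)) / (-1) = -212.8 kcal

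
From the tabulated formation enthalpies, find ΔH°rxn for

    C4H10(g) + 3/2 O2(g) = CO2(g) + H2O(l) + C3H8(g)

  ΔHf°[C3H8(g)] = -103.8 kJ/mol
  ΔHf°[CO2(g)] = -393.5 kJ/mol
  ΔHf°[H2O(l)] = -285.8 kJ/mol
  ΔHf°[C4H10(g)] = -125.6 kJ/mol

ΔH°rxn = -657.5 kJ/mol

Products: 1·(-393.5) + 1·(-285.8) + 1·(-103.8) = -783.1
Reactants: 1·(-125.6) + 3/2·(+0.0) = -125.6
ΔH°rxn = (-783.1) − (-125.6) = -657.5 kJ/mol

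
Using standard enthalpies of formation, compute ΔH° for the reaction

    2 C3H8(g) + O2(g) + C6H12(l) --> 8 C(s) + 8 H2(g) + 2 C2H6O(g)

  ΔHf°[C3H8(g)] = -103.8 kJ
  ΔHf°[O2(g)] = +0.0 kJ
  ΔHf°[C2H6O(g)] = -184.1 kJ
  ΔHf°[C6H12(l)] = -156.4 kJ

ΔH° = -4.2 kJ

ΔH°rxn = Σ nΔHf°(products) − Σ nΔHf°(reactants).
Products: 8·(+0.0) + 8·(+0.0) + 2·(-184.1) = -368.2
Reactants: 2·(-103.8) + 1·(+0.0) + 1·(-156.4) = -364.0
ΔH° = (-368.2) − (-364.0) = -4.2 kJ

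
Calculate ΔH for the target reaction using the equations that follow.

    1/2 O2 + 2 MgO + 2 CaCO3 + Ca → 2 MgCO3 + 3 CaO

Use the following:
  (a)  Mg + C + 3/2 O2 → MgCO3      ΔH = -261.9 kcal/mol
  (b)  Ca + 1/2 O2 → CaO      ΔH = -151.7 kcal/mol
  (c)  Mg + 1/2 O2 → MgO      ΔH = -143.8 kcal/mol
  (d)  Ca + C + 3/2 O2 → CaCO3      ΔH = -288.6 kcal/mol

ΔH = -114.1 kcal/mol

(a) × 2: (2)·(-261.9) = -523.8 kcal/mol
(b) × 3: (3)·(-151.7) = -455.1 kcal/mol
(c) reversed and × 2: (-2)·(-143.8) = +287.6 kcal/mol
(d) reversed and × 2: (-2)·(-288.6) = +577.2 kcal/mol
Combining the equations, ΔH = (-523.8) + (-455.1) + (+287.6) + (+577.2) = -114.1 kcal/mol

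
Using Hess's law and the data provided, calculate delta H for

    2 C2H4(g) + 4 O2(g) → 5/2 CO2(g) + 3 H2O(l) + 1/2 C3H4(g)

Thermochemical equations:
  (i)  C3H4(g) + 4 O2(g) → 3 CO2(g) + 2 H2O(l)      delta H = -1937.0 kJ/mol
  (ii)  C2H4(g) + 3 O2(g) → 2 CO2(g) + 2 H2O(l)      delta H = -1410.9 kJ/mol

delta H = -1853.3 kJ/mol

(i) reversed and × 1/2 (reverse to put C3H4(g) on the product side; ×1/2 to match 1/2 C3H4(g) in the target): (-1/2)·(-1937.0) = +968.5 kJ/mol
(ii) × 2 (×2 to match 2 C2H4(g) in the target): (2)·(-1410.9) = -2821.8 kJ/mol
delta H = (-1/2)·(-1937.0) + (2)·(-1410.9) = -1853.3 kJ/mol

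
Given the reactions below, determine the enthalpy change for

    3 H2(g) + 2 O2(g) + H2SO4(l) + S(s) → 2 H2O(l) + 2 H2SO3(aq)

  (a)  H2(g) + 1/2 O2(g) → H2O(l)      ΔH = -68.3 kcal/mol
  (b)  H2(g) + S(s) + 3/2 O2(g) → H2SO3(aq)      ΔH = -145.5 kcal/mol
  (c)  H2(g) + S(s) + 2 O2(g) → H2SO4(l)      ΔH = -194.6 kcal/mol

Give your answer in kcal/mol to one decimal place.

ΔH = -233.0 kcal/mol

(a) × 2 (×2 to match 2 H2O(l) in the target): (2)·(-68.3) = -136.6 kcal/mol
(b) × 2 (scale by 2 for the 2 H2SO3(aq)): (2)·(-145.5) = -291.0 kcal/mol
(c) reversed (reverse to put H2SO4(l) on the reactant side): +194.6 kcal/mol
ΔH = (-136.6) + (-291.0) + (+194.6) = -233.0 kcal/mol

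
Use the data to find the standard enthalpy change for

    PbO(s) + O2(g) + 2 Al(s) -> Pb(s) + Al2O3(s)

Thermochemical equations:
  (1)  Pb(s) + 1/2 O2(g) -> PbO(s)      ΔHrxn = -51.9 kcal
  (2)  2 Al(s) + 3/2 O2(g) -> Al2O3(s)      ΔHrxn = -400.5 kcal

(1) reversed: +51.9 kcal
(2) as written: -400.5 kcal
ΔHrxn = (+51.9) + (-400.5) = -348.6 kcal

ΔHrxn = -348.6 kcal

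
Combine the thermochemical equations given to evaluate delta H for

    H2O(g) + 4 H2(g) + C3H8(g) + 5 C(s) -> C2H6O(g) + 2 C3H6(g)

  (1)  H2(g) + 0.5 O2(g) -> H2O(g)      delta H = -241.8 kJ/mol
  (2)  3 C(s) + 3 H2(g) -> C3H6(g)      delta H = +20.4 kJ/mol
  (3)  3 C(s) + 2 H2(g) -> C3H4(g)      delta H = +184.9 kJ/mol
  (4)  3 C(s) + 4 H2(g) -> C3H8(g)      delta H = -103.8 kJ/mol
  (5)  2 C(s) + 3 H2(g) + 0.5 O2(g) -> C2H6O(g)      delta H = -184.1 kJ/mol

(1) reversed: +241.8 kJ/mol
(2) × 2: (2)·(+20.4) = +40.8 kJ/mol
(3): not needed.
(4) reversed: +103.8 kJ/mol
(5) as written: -184.1 kJ/mol
delta H = (-1)·(-241.8) + (2)·(+20.4) + (-1)·(-103.8) + (1)·(-184.1) = 202.3 kJ/mol

delta H = 202.3 kJ/mol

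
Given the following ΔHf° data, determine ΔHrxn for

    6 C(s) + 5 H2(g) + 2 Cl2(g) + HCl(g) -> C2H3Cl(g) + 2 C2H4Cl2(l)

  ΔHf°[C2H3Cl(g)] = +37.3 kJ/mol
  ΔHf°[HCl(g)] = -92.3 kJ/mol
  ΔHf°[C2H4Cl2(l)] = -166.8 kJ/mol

ΔHrxn = -204.0 kJ/mol

Products: 1·(+37.3) + 2·(-166.8) = -296.3
Reactants: 6·(+0.0) + 5·(+0.0) + 2·(+0.0) + 1·(-92.3) = -92.3
ΔHrxn = (-296.3) − (-92.3) = -204.0 kJ/mol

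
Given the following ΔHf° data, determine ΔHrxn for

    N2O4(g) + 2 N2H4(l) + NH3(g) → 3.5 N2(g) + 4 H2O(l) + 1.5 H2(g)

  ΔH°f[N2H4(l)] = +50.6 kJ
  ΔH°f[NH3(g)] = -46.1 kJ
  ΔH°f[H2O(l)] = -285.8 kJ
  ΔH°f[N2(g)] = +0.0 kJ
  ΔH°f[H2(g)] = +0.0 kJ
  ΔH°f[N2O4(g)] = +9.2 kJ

ΔH°rxn = Σ nΔHf°(products) − Σ nΔHf°(reactants).
Products: 7/2·(+0.0) + 4·(-285.8) + 3/2·(+0.0) = -1143.2
Reactants: 1·(+9.2) + 2·(+50.6) + 1·(-46.1) = +64.3
ΔHrxn = (-1143.2) − (+64.3) = -1207.5 kJ

ΔHrxn = -1207.5 kJ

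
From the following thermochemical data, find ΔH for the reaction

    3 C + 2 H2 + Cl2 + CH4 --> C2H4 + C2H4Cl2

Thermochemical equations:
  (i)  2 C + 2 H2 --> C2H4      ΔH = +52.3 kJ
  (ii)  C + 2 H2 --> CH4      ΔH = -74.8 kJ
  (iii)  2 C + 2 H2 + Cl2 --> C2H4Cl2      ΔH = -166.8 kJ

ΔH = -39.7 kJ

(i) as written: +52.3 kJ
(ii) reversed: +74.8 kJ
(iii) as written: -166.8 kJ
Combining the equations, ΔH = (+52.3) + (+74.8) + (-166.8) = -39.7 kJ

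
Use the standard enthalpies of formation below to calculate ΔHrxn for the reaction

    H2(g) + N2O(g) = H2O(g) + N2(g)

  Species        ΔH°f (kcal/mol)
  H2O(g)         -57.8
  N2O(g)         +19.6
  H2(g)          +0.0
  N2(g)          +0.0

ΔHrxn = -77.4 kcal/mol

Products: 1·(-57.8) + 1·(+0.0) = -57.8
Reactants: 1·(+0.0) + 1·(+19.6) = +19.6
ΔHrxn = (-57.8) − (+19.6) = -77.4 kcal/mol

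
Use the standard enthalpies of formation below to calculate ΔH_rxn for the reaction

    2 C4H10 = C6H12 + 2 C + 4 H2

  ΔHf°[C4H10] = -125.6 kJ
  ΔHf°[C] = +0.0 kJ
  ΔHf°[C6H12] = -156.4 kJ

ΔH_rxn = 94.8 kJ

ΔH°rxn = Σ nΔHf°(products) − Σ nΔHf°(reactants).
Products: 1·(-156.4) + 2·(+0.0) + 4·(+0.0) = -156.4
Reactants: 2·(-125.6) = -251.2
ΔH_rxn = (-156.4) − (-251.2) = 94.8 kJ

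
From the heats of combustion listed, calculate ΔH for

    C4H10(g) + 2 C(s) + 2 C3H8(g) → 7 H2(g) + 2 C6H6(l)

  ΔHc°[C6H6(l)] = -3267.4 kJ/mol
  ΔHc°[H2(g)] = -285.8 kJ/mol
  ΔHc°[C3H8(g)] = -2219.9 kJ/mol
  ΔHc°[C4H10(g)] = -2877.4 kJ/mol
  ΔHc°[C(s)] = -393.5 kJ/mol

ΔH = 431.2 kJ/mol

Using ΔH = Σ nΔHc°(reactants) − Σ nΔHc°(products):
= [1·(-2877.4) + 2·(-393.5) + 2·(-2219.9)] − [7·(-285.8) + 2·(-3267.4)]
= 431.2 kJ/mol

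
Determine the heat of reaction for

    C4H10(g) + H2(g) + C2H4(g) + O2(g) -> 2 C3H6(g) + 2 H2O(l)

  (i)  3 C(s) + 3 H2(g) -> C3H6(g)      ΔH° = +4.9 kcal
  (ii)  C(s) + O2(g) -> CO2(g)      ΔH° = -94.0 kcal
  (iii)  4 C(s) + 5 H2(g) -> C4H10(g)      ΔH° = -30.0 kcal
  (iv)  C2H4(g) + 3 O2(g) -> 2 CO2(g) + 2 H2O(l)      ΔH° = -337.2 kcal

(i) × 2: (2)·(+4.9) = +9.8 kcal
(ii) reversed and × 2: (-2)·(-94.0) = +188.0 kcal
(iii) reversed: +30.0 kcal
(iv) as written: -337.2 kcal
Combining the equations, ΔH° = (+9.8) + (+188.0) + (+30.0) + (-337.2) = -109.4 kcal

ΔH° = -109.4 kcal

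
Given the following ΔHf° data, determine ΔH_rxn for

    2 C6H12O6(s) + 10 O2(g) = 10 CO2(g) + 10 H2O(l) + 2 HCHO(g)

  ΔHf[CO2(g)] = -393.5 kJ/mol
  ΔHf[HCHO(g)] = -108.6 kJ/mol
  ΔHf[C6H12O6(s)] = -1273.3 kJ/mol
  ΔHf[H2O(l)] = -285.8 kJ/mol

Products: 10·(-393.5) + 10·(-285.8) + 2·(-108.6) = -7010.2
Reactants: 2·(-1273.3) + 10·(+0.0) = -2546.6
ΔH_rxn = (-7010.2) − (-2546.6) = -4463.6 kJ/mol

ΔH_rxn = -4463.6 kJ/mol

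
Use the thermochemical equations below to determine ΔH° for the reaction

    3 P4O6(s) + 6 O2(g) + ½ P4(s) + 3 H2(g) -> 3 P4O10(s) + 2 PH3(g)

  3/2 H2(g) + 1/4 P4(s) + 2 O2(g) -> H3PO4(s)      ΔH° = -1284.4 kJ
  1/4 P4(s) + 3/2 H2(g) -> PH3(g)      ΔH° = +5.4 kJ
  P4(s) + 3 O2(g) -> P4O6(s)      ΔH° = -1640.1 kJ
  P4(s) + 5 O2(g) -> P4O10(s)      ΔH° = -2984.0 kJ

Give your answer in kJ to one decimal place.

ΔH° = -4020.9 kJ

equation 1: not needed.
equation 2 × 2: (2)·(+5.4) = +10.8 kJ
equation 3 reversed and × 3: (-3)·(-1640.1) = +4920.3 kJ
equation 4 × 3: (3)·(-2984.0) = -8952.0 kJ
ΔH° = (+10.8) + (+4920.3) + (-8952.0) = -4020.9 kJ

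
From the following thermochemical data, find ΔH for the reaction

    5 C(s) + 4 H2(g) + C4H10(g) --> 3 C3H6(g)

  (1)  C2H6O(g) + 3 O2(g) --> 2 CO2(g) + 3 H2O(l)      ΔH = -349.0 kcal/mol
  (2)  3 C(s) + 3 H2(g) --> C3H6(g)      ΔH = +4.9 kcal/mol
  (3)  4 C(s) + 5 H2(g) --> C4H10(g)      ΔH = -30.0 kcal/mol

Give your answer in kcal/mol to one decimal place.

ΔH = 44.7 kcal/mol

(1): not needed (O2(g) appears nowhere else).
(2) × 3 (×3 to match 3 C3H6(g) in the target): (3)·(+4.9) = +14.7 kcal/mol
(3) reversed (reverse to put C4H10(g) on the reactant side): +30.0 kcal/mol
Summing the manipulated equations, ΔH = (3)·(+4.9) + (-1)·(-30.0) = 44.7 kcal/mol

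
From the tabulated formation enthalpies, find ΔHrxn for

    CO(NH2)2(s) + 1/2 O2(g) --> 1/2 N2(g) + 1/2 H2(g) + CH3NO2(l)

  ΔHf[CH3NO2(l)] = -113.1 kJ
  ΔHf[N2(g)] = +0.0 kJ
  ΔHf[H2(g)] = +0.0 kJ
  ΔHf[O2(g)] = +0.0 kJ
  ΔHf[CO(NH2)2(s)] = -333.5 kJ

Products: 1/2·(+0.0) + 1/2·(+0.0) + 1·(-113.1) = -113.1
Reactants: 1·(-333.5) + 1/2·(+0.0) = -333.5
ΔHrxn = (-113.1) − (-333.5) = 220.4 kJ

ΔHrxn = 220.4 kJ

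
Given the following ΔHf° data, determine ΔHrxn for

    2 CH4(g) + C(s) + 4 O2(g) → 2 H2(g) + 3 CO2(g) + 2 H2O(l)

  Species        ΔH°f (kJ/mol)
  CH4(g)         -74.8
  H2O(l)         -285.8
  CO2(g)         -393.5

ΔHrxn = -1602.5 kJ/mol

ΔH°rxn = Σ nΔHf°(products) − Σ nΔHf°(reactants).
Products: 2·(+0.0) + 3·(-393.5) + 2·(-285.8) = -1752.1
Reactants: 2·(-74.8) + 1·(+0.0) + 4·(+0.0) = -149.6
ΔHrxn = (-1752.1) − (-149.6) = -1602.5 kJ/mol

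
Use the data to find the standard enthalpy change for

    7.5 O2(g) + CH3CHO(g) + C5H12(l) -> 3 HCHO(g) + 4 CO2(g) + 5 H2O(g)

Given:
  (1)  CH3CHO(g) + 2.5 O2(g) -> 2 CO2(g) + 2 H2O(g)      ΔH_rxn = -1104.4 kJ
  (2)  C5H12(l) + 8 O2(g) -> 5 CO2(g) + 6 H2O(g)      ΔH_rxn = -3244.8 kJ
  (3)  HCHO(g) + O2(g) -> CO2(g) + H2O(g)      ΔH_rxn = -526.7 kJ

(1) as written (CH3CHO(g) already on the reactant side): -1104.4 kJ
(2) as written (C5H12(l) already on the reactant side): -3244.8 kJ
(3) reversed and × 3 (reverse to put HCHO(g) on the product side; scale by 3 for the 3 HCHO(g)): (-3)·(-526.7) = +1580.1 kJ
Since enthalpy is a state function, ΔH_rxn = (-1104.4) + (-3244.8) + (+1580.1) = -2769.1 kJ

ΔH_rxn = -2769.1 kJ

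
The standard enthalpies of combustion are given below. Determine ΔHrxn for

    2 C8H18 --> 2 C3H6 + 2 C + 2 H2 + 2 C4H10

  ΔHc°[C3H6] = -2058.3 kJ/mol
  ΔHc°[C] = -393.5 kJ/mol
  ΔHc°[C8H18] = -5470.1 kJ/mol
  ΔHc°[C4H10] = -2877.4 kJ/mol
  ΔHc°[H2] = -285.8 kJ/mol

ΔHrxn = 289.8 kJ/mol

Using ΔH = Σ nΔHc°(reactants) − Σ nΔHc°(products):
= [2·(-5470.1)] − [2·(-2058.3) + 2·(-393.5) + 2·(-285.8) + 2·(-2877.4)]
= 289.8 kJ/mol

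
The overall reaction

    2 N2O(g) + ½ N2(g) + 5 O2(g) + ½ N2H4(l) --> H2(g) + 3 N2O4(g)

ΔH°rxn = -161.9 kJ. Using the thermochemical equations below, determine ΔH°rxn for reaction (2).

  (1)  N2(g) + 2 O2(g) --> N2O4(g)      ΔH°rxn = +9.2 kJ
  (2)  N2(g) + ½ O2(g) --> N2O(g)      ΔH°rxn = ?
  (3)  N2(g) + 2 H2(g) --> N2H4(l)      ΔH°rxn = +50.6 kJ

(1) × 3: (3)·(+9.2) = +27.6 kJ
(2) reversed and × 2: contributes −2·x
(3) reversed and × 1/2: (-1/2)·(+50.6) = -25.3 kJ
-161.9 = (+27.6) + (-25.3) − 2·x
x = (-161.9 − (+2.3)) / (-2) = 82.1 kJ

ΔH°rxn = 82.1 kJ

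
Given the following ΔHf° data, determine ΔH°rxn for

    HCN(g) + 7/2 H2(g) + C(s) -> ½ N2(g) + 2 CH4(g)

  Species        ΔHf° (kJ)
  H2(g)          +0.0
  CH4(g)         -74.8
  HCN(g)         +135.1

ΔH°rxn = -284.7 kJ

ΔH°rxn = Σ nΔHf°(products) − Σ nΔHf°(reactants).
Products: 1/2·(+0.0) + 2·(-74.8) = -149.6
Reactants: 1·(+135.1) + 7/2·(+0.0) + 1·(+0.0) = +135.1
ΔH°rxn = (-149.6) − (+135.1) = -284.7 kJ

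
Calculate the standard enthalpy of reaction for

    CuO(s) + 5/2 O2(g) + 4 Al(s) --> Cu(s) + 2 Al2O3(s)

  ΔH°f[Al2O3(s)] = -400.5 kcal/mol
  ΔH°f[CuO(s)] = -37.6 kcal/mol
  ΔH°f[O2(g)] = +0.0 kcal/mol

ΔHrxn = -763.4 kcal/mol

Products: 1·(+0.0) + 2·(-400.5) = -801.0
Reactants: 1·(-37.6) + 5/2·(+0.0) + 4·(+0.0) = -37.6
ΔHrxn = (-801.0) − (-37.6) = -763.4 kcal/mol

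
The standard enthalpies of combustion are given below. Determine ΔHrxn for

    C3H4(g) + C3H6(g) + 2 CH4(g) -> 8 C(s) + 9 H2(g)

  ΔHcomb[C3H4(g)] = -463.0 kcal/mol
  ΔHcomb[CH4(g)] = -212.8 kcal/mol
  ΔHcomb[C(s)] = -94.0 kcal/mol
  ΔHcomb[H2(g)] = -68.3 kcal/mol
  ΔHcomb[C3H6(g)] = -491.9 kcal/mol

ΔHrxn = -13.8 kcal/mol

With combustion enthalpies, reactants minus products:
= [1·(-463.0) + 1·(-491.9) + 2·(-212.8)] − [8·(-94.0) + 9·(-68.3)]
= -13.8 kcal/mol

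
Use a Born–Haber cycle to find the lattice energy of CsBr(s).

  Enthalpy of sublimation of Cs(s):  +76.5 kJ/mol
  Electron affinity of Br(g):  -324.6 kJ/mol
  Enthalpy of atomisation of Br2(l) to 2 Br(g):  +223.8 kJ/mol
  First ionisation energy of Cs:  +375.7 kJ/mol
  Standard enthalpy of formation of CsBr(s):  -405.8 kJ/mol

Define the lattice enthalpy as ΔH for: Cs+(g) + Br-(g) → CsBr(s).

U = -645.3 kJ/mol

ΔHf° = 1·ΔHsub + 1·(ΣIE) + 1/2·D(Br2) + 1·EA + U
-405.8 = 1·(+76.5) + 1·(+375.7) + 1/2·(+223.8) + 1·(-324.6) + U
U = -405.8 − (+239.5) = -645.3 kJ/mol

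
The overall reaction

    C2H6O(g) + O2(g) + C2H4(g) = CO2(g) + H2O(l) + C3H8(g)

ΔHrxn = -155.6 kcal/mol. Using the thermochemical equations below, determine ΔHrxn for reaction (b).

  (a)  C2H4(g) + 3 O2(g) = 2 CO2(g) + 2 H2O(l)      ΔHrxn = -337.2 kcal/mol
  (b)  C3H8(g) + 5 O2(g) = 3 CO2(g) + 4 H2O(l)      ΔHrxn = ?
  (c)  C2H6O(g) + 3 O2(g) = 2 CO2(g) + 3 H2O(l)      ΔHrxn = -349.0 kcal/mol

(a) as written: -337.2 kcal/mol
(b) reversed: contributes −x
(c) as written: -349.0 kcal/mol
-155.6 = (-337.2) + (-349.0) − x
x = (-155.6 − (-686.2)) / (-1) = -530.6 kcal/mol

ΔHrxn = -530.6 kcal/mol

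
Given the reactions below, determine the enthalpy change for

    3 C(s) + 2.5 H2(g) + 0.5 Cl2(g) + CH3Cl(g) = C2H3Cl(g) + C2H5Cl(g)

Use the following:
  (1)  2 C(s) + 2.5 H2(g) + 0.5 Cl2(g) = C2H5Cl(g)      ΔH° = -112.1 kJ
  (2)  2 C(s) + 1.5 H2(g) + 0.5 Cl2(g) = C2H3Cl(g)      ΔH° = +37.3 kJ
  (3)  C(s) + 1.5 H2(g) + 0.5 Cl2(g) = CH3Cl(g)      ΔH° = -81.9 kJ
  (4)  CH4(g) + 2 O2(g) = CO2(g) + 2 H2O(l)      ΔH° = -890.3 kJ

(1) as written: -112.1 kJ
(2) as written: +37.3 kJ
(3) reversed: +81.9 kJ
(4): not needed.
ΔH° = (1)·(-112.1) + (1)·(+37.3) + (-1)·(-81.9) = 7.1 kJ

ΔH° = 7.1 kJ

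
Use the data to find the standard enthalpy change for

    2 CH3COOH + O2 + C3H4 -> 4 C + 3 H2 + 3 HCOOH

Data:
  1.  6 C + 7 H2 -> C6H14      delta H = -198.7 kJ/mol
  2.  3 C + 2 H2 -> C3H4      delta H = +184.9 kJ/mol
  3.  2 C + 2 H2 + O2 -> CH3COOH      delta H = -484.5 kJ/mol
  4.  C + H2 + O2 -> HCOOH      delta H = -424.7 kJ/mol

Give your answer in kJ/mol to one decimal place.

eq. 1: not needed (C6H14 appears nowhere else).
eq. 2 reversed (C3H4 must end up as a reactant): -184.9 kJ/mol
eq. 3 reversed and × 2 (CH3COOH must end up as a reactant; ×2 to match 2 CH3COOH in the target): (-2)·(-484.5) = +969.0 kJ/mol
eq. 4 × 3 (scale by 3 for the 3 HCOOH): (3)·(-424.7) = -1274.1 kJ/mol
delta H = (-184.9) + (+969.0) + (-1274.1) = -490.0 kJ/mol

delta H = -490.0 kJ/mol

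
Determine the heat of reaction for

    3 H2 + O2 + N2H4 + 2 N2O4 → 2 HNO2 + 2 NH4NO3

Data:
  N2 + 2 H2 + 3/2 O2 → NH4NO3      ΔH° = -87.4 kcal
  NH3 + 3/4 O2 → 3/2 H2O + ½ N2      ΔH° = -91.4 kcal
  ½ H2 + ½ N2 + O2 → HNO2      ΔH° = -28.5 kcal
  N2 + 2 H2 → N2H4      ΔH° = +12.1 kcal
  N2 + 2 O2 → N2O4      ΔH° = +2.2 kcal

ΔH° = -248.3 kcal

equation 1 × 2: (2)·(-87.4) = -174.8 kcal
equation 2: not needed.
equation 3 × 2: (2)·(-28.5) = -57.0 kcal
equation 4 reversed: -12.1 kcal
equation 5 reversed and × 2: (-2)·(+2.2) = -4.4 kcal
ΔH° = (2)·(-87.4) + (2)·(-28.5) + (-1)·(+12.1) + (-2)·(+2.2) = -248.3 kcal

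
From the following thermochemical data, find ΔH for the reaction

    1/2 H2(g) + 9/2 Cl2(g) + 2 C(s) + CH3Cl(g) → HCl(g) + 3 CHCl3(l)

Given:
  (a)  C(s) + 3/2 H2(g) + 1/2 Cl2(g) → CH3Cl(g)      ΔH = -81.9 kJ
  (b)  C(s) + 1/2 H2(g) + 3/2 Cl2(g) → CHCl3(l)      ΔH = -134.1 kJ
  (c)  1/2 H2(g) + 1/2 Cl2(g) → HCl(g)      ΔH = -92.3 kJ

ΔH = -412.7 kJ

(a) reversed (CH3Cl(g) must end up as a reactant): +81.9 kJ
(b) × 3 (scale by 3 for the 3 CHCl3(l)): (3)·(-134.1) = -402.3 kJ
(c) as written (HCl(g) already on the product side): -92.3 kJ
Summing the manipulated equations, ΔH = (-1)·(-81.9) + (3)·(-134.1) + (1)·(-92.3) = -412.7 kJ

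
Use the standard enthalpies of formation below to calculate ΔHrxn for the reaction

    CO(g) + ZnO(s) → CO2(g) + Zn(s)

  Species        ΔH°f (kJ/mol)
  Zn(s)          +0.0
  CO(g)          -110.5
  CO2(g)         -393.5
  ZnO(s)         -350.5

ΔHrxn = 67.5 kJ/mol

Products: 1·(-393.5) + 1·(+0.0) = -393.5
Reactants: 1·(-110.5) + 1·(-350.5) = -461.0
ΔHrxn = (-393.5) − (-461.0) = 67.5 kJ/mol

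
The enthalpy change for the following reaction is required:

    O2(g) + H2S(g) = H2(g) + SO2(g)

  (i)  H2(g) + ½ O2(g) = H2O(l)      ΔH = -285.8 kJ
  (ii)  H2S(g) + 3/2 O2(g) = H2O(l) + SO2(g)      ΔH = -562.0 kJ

ΔH = -276.2 kJ

(i) reversed: +285.8 kJ
(ii) as written: -562.0 kJ
Since enthalpy is a state function, ΔH = (-1)·(-285.8) + (1)·(-562.0) = -276.2 kJ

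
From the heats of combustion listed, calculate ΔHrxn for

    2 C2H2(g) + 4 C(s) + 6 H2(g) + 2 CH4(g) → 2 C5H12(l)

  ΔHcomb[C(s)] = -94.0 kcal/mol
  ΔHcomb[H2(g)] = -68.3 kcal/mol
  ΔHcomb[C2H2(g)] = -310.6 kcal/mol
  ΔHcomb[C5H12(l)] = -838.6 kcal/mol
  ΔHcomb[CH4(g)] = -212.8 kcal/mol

ΔHrxn = -155.4 kcal/mol

With combustion enthalpies, reactants minus products:
= [2·(-310.6) + 4·(-94.0) + 6·(-68.3) + 2·(-212.8)] − [2·(-838.6)]
= -155.4 kcal/mol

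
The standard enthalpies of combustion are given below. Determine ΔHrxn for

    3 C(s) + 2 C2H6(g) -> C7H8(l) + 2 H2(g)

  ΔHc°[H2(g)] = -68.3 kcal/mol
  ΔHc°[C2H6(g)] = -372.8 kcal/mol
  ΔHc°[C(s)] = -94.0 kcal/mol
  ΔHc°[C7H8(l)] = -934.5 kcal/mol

With combustion enthalpies, reactants minus products:
= [3·(-94.0) + 2·(-372.8)] − [1·(-934.5) + 2·(-68.3)]
= 43.5 kcal/mol

ΔHrxn = 43.5 kcal/mol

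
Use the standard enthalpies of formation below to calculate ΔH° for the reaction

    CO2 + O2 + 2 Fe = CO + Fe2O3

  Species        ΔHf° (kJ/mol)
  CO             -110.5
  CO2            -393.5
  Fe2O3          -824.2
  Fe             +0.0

ΔH° = -541.2 kJ/mol

Products: 1·(-110.5) + 1·(-824.2) = -934.7
Reactants: 1·(-393.5) + 1·(+0.0) + 2·(+0.0) = -393.5
ΔH° = (-934.7) − (-393.5) = -541.2 kJ/mol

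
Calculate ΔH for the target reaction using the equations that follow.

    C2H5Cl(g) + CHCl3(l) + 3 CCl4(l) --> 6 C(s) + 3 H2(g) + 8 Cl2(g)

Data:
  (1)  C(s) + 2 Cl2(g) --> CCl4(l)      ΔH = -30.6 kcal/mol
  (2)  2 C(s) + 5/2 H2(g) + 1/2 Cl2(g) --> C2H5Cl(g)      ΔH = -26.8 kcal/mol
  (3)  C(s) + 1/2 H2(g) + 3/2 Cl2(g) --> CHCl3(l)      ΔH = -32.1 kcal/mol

ΔH = 150.7 kcal/mol

(1) reversed and × 3 (CCl4(l) must end up as a reactant; ×3 to match 3 CCl4(l) in the target): (-3)·(-30.6) = +91.8 kcal/mol
(2) reversed (C2H5Cl(g) must end up as a reactant): +26.8 kcal/mol
(3) reversed (CHCl3(l) must end up as a reactant): +32.1 kcal/mol
ΔH = (-3)·(-30.6) + (-1)·(-26.8) + (-1)·(-32.1) = 150.7 kcal/mol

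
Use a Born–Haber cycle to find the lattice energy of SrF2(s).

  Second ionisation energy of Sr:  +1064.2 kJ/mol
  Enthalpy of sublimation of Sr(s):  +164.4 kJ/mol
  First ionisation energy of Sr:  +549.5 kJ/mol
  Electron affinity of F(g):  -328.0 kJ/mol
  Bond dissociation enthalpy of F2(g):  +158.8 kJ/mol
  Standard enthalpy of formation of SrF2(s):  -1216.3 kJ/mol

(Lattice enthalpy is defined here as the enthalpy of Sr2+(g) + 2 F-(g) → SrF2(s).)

U = -2497.2 kJ/mol

ΔHf° = 1·ΔHsub + 1·(ΣIE) + 1·D(F2) + 2·EA + U
-1216.3 = 1·(+164.4) + 1·(+1613.7) + 1·(+158.8) + 2·(-328.0) + U
U = -1216.3 − (+1280.9) = -2497.2 kJ/mol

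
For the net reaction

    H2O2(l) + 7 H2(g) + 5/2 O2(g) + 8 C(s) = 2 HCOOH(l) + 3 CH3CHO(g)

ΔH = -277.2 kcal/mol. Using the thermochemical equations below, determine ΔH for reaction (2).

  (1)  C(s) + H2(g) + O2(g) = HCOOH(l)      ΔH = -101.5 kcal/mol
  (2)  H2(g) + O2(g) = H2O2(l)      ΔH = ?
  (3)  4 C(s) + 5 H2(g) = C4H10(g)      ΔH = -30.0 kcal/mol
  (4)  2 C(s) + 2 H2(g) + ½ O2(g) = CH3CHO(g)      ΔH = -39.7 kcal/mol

(1) × 2: (2)·(-101.5) = -203.0 kcal/mol
(2) reversed: contributes −x
(3): not needed.
(4) × 3: (3)·(-39.7) = -119.1 kcal/mol
-277.2 = (-203.0) + (-119.1) − x
x = (-277.2 − (-322.1)) / (-1) = -44.9 kcal/mol

ΔH = -44.9 kcal/mol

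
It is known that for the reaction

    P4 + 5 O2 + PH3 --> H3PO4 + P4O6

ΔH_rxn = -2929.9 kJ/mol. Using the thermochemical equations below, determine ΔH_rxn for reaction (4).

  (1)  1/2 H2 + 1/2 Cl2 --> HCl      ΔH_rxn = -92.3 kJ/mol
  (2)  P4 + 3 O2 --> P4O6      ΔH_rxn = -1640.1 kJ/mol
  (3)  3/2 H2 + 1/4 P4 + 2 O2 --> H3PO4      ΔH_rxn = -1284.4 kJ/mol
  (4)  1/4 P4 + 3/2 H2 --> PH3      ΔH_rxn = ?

(1): not needed (Cl2 appears nowhere else).
(2) as written (P4O6 already on the product side): -1640.1 kJ/mol
(3) as written (H3PO4 already on the product side): -1284.4 kJ/mol
(4) reversed (PH3 must end up as a reactant): contributes −x
-2929.9 = (-1640.1) + (-1284.4) − x
x = (-2929.9 − (-2924.5)) / (-1) = 5.4 kJ/mol

ΔH_rxn = 5.4 kJ/mol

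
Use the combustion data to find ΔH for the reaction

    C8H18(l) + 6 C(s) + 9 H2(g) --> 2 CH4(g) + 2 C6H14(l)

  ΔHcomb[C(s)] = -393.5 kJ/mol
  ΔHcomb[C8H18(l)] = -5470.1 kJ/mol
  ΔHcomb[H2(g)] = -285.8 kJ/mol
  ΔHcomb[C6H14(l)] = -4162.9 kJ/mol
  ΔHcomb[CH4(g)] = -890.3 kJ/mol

ΔH = -296.9 kJ/mol

Using ΔH = Σ nΔHc°(reactants) − Σ nΔHc°(products):
= [1·(-5470.1) + 6·(-393.5) + 9·(-285.8)] − [2·(-890.3) + 2·(-4162.9)]
= -296.9 kJ/mol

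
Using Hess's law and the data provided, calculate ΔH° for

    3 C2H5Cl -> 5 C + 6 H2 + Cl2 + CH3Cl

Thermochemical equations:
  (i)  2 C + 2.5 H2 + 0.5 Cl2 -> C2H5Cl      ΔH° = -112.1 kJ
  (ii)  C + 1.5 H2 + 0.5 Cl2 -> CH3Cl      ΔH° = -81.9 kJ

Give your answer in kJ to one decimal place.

ΔH° = 254.4 kJ

(i) reversed and × 3: (-3)·(-112.1) = +336.3 kJ
(ii) as written: -81.9 kJ
Since enthalpy is a state function, ΔH° = (-3)·(-112.1) + (1)·(-81.9) = 254.4 kJ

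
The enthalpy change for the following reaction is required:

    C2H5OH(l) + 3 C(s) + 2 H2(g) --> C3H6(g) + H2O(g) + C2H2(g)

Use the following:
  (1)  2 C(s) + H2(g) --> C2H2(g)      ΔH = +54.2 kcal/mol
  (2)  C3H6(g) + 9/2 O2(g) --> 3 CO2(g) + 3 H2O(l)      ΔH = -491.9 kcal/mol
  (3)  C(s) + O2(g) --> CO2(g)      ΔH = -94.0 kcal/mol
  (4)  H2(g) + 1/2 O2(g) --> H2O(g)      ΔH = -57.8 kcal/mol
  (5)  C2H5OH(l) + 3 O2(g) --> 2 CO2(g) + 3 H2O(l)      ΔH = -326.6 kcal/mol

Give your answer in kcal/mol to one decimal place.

(1) as written (C2H2(g) already on the product side): +54.2 kcal/mol
(2) reversed (reverse to put C3H6(g) on the product side): +491.9 kcal/mol
(3) as written: -94.0 kcal/mol
(4) as written (H2O(g) already on the product side): -57.8 kcal/mol
(5) as written (C2H5OH(l) already on the reactant side): -326.6 kcal/mol
ΔH = (+54.2) + (+491.9) + (-94.0) + (-57.8) + (-326.6) = 67.7 kcal/mol

ΔH = 67.7 kcal/mol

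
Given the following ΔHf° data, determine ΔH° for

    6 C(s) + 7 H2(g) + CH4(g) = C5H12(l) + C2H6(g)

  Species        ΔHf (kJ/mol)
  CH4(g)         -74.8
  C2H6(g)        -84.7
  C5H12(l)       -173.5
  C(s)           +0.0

ΔH°rxn = Σ nΔHf°(products) − Σ nΔHf°(reactants).
Products: 1·(-173.5) + 1·(-84.7) = -258.2
Reactants: 6·(+0.0) + 7·(+0.0) + 1·(-74.8) = -74.8
ΔH° = (-258.2) − (-74.8) = -183.4 kJ/mol

ΔH° = -183.4 kJ/mol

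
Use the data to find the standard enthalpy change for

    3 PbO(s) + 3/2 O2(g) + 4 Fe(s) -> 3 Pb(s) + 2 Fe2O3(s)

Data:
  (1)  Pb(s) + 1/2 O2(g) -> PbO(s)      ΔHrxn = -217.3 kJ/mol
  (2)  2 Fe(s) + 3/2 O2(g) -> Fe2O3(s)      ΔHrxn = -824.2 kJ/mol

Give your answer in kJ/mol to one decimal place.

ΔHrxn = -996.5 kJ/mol

(1) reversed and × 3: (-3)·(-217.3) = +651.9 kJ/mol
(2) × 2: (2)·(-824.2) = -1648.4 kJ/mol
ΔHrxn = (+651.9) + (-1648.4) = -996.5 kJ/mol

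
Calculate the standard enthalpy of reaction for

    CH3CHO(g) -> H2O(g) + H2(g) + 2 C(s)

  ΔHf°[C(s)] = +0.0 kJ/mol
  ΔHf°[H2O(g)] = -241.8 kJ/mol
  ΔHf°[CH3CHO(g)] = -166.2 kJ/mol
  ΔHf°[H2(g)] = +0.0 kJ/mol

Products: 1·(-241.8) + 1·(+0.0) + 2·(+0.0) = -241.8
Reactants: 1·(-166.2) = -166.2
ΔH_rxn = (-241.8) − (-166.2) = -75.6 kJ/mol

ΔH_rxn = -75.6 kJ/mol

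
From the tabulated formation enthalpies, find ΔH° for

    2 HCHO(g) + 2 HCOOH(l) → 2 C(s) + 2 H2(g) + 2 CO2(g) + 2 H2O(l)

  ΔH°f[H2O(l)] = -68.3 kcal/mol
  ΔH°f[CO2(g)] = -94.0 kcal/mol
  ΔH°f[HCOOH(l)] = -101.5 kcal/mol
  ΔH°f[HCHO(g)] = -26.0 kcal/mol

Products: 2·(+0.0) + 2·(+0.0) + 2·(-94.0) + 2·(-68.3) = -324.6
Reactants: 2·(-26.0) + 2·(-101.5) = -255.0
ΔH° = (-324.6) − (-255.0) = -69.6 kcal/mol

ΔH° = -69.6 kcal/mol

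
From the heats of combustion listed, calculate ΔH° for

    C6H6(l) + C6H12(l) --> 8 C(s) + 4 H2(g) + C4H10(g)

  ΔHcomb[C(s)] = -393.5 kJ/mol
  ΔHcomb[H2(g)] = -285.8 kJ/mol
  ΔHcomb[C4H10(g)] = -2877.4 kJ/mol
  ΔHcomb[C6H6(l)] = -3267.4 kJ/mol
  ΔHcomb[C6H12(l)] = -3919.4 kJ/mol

ΔH° = -18.2 kJ/mol

Using ΔH = Σ nΔHc°(reactants) − Σ nΔHc°(products):
= [1·(-3267.4) + 1·(-3919.4)] − [8·(-393.5) + 4·(-285.8) + 1·(-2877.4)]
= -18.2 kJ/mol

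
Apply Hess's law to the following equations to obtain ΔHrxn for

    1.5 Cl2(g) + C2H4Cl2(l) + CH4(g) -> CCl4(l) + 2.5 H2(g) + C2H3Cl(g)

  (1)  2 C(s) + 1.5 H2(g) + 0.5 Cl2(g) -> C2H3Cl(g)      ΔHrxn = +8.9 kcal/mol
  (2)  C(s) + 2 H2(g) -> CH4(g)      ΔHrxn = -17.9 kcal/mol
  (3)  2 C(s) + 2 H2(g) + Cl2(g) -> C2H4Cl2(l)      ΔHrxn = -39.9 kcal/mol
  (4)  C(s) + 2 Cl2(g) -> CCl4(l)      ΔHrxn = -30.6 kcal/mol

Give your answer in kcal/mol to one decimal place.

(1) as written (C2H3Cl(g) already on the product side): +8.9 kcal/mol
(2) reversed (reverse to put CH4(g) on the reactant side): +17.9 kcal/mol
(3) reversed (reverse to put C2H4Cl2(l) on the reactant side): +39.9 kcal/mol
(4) as written (CCl4(l) already on the product side): -30.6 kcal/mol
Since enthalpy is a state function, ΔHrxn = (1)·(+8.9) + (-1)·(-17.9) + (-1)·(-39.9) + (1)·(-30.6) = 36.1 kcal/mol

ΔHrxn = 36.1 kcal/mol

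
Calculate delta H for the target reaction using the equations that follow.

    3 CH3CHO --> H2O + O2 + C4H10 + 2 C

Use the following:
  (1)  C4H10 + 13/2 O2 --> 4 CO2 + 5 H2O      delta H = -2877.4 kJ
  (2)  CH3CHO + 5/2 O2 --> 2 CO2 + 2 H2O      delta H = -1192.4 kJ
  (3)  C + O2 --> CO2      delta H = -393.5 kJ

delta H = 87.2 kJ

(1) reversed (C4H10 must end up as a product): +2877.4 kJ
(2) × 3 (×3 to match 3 CH3CHO in the target): (3)·(-1192.4) = -3577.2 kJ
(3) reversed and × 2 (C must end up as a product; scale by 2 for the 2 C): (-2)·(-393.5) = +787.0 kJ
By Hess's law, delta H = (+2877.4) + (-3577.2) + (+787.0) = 87.2 kJ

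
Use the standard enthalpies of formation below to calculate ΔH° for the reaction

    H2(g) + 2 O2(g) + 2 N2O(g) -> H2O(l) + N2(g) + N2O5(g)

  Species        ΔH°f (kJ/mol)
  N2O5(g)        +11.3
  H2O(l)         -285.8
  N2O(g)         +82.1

ΔH° = -438.7 kJ/mol

Products: 1·(-285.8) + 1·(+0.0) + 1·(+11.3) = -274.5
Reactants: 1·(+0.0) + 2·(+0.0) + 2·(+82.1) = +164.2
ΔH° = (-274.5) − (+164.2) = -438.7 kJ/mol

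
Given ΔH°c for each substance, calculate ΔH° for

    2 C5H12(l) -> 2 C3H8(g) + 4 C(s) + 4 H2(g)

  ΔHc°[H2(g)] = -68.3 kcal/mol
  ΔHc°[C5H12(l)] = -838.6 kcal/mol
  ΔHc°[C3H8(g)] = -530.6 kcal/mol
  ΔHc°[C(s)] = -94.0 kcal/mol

ΔH° = 33.2 kcal/mol

With combustion enthalpies, reactants minus products:
= [2·(-838.6)] − [2·(-530.6) + 4·(-94.0) + 4·(-68.3)]
= 33.2 kcal/mol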